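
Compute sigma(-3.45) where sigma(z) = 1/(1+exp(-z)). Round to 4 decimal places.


sigmoid(z) = 1 / (1 + exp(-z))
exp(-(-3.45)) = exp(3.45) = 31.5004
1 + 31.5004 = 32.5004
1 / 32.5004 = 0.0308

0.0308


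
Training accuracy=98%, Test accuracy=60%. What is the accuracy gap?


Gap = train_accuracy - test_accuracy
= 98 - 60
= 38%
This large gap strongly indicates overfitting.

38


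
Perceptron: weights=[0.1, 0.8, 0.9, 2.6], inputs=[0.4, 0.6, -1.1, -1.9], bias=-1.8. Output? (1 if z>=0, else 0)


z = w . x + b
= 0.1*0.4 + 0.8*0.6 + 0.9*-1.1 + 2.6*-1.9 + -1.8
= 0.04 + 0.48 + -0.99 + -4.94 + -1.8
= -5.41 + -1.8
= -7.21
Since z = -7.21 < 0, output = 0

0


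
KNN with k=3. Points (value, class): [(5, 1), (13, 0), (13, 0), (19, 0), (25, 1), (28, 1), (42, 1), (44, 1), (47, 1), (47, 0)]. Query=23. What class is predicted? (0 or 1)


Distances from query 23:
Point 25 (class 1): distance = 2
Point 19 (class 0): distance = 4
Point 28 (class 1): distance = 5
K=3 nearest neighbors: classes = [1, 0, 1]
Votes for class 1: 2 / 3
Majority vote => class 1

1


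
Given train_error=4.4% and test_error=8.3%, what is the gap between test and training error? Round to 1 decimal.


Generalization gap = test_error - train_error
= 8.3 - 4.4
= 3.9%
A moderate gap.

3.9


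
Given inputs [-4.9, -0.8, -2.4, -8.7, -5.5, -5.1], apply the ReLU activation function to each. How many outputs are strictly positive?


ReLU(x) = max(0, x) for each element:
ReLU(-4.9) = 0
ReLU(-0.8) = 0
ReLU(-2.4) = 0
ReLU(-8.7) = 0
ReLU(-5.5) = 0
ReLU(-5.1) = 0
Active neurons (>0): 0

0


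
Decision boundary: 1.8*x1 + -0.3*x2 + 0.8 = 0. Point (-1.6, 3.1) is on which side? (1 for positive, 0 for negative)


Compute 1.8 * -1.6 + -0.3 * 3.1 + 0.8
= -2.88 + -0.93 + 0.8
= -3.01
Since -3.01 < 0, the point is on the negative side.

0


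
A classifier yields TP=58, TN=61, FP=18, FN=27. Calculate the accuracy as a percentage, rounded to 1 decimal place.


Accuracy = (TP + TN) / (TP + TN + FP + FN) * 100
= (58 + 61) / (58 + 61 + 18 + 27)
= 119 / 164
= 0.7256
= 72.6%

72.6


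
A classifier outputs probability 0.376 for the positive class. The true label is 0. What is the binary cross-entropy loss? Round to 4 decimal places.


For y=0: Loss = -log(1-p)
= -log(1 - 0.376)
= -log(0.624)
= -(-0.4716)
= 0.4716

0.4716


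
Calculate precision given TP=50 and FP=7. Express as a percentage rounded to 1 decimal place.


Precision = TP / (TP + FP) * 100
= 50 / (50 + 7)
= 50 / 57
= 0.8772
= 87.7%

87.7


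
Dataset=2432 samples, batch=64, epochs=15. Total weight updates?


Iterations per epoch = 2432 / 64 = 38
Total updates = iterations_per_epoch * epochs
= 38 * 15
= 570

570


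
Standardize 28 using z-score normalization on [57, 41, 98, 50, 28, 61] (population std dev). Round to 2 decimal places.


Mean = (57 + 41 + 98 + 50 + 28 + 61) / 6 = 55.8333
Variance = sum((x_i - mean)^2) / n = 472.4722
Std = sqrt(472.4722) = 21.7364
Z = (x - mean) / std
= (28 - 55.8333) / 21.7364
= -27.8333 / 21.7364
= -1.28

-1.28


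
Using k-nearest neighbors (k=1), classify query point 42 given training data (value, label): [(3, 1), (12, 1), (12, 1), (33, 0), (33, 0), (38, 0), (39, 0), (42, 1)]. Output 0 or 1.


Distances from query 42:
Point 42 (class 1): distance = 0
K=1 nearest neighbors: classes = [1]
Votes for class 1: 1 / 1
Majority vote => class 1

1


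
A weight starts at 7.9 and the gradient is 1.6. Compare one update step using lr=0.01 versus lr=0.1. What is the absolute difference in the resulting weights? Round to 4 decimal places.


With lr=0.01: w_new = 7.9 - 0.01 * 1.6 = 7.884
With lr=0.1: w_new = 7.9 - 0.1 * 1.6 = 7.74
Absolute difference = |7.884 - 7.74|
= 0.1440

0.1440


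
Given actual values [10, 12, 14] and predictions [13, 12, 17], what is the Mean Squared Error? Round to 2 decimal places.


Differences: [-3, 0, -3]
Squared errors: [9, 0, 9]
Sum of squared errors = 18
MSE = 18 / 3 = 6.00

6.00


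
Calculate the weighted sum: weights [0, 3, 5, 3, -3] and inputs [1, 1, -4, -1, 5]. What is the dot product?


Element-wise products:
0 * 1 = 0
3 * 1 = 3
5 * -4 = -20
3 * -1 = -3
-3 * 5 = -15
Sum = 0 + 3 + -20 + -3 + -15
= -35

-35


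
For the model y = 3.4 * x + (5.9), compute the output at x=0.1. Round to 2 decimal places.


y = 3.4 * 0.1 + (5.9)
= 0.34 + (5.9)
= 6.24

6.24


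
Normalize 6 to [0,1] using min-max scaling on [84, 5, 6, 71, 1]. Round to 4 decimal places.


Min = 1, Max = 84
Range = 84 - 1 = 83
Scaled = (x - min) / (max - min)
= (6 - 1) / 83
= 5 / 83
= 0.0602

0.0602


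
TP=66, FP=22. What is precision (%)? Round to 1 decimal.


Precision = TP / (TP + FP) * 100
= 66 / (66 + 22)
= 66 / 88
= 0.75
= 75.0%

75.0


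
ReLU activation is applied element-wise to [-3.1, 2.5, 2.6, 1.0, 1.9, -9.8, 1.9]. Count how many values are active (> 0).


ReLU(x) = max(0, x) for each element:
ReLU(-3.1) = 0
ReLU(2.5) = 2.5
ReLU(2.6) = 2.6
ReLU(1.0) = 1.0
ReLU(1.9) = 1.9
ReLU(-9.8) = 0
ReLU(1.9) = 1.9
Active neurons (>0): 5

5


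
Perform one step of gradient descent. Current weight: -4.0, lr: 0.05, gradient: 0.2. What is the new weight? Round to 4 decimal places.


w_new = w_old - lr * gradient
= -4.0 - 0.05 * 0.2
= -4.0 - (0.01)
= -4.0100

-4.0100


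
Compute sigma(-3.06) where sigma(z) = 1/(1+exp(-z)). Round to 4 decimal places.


sigmoid(z) = 1 / (1 + exp(-z))
exp(-(-3.06)) = exp(3.06) = 21.3276
1 + 21.3276 = 22.3276
1 / 22.3276 = 0.0448

0.0448


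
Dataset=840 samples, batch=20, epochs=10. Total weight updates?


Iterations per epoch = 840 / 20 = 42
Total updates = iterations_per_epoch * epochs
= 42 * 10
= 420

420


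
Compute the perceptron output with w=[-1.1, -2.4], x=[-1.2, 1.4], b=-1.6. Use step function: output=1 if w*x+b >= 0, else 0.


z = w . x + b
= -1.1*-1.2 + -2.4*1.4 + -1.6
= 1.32 + -3.36 + -1.6
= -2.04 + -1.6
= -3.64
Since z = -3.64 < 0, output = 0

0


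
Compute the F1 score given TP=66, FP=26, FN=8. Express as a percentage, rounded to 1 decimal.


Precision = TP / (TP + FP) = 66 / 92 = 0.7174
Recall = TP / (TP + FN) = 66 / 74 = 0.8919
F1 = 2 * P * R / (P + R)
= 2 * 0.7174 * 0.8919 / (0.7174 + 0.8919)
= 1.2797 / 1.6093
= 0.7952
As percentage: 79.5%

79.5


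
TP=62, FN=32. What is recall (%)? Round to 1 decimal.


Recall = TP / (TP + FN) * 100
= 62 / (62 + 32)
= 62 / 94
= 0.6596
= 66.0%

66.0


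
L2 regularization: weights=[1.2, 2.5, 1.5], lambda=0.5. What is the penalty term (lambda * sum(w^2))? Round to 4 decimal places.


Squaring each weight:
1.2^2 = 1.44
2.5^2 = 6.25
1.5^2 = 2.25
Sum of squares = 9.94
Penalty = 0.5 * 9.94 = 4.9700

4.9700


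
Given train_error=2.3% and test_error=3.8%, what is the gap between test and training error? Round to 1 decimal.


Generalization gap = test_error - train_error
= 3.8 - 2.3
= 1.5%
A small gap suggests good generalization.

1.5


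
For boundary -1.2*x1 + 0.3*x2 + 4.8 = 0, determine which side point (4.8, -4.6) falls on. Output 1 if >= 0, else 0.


Compute -1.2 * 4.8 + 0.3 * -4.6 + 4.8
= -5.76 + -1.38 + 4.8
= -2.34
Since -2.34 < 0, the point is on the negative side.

0


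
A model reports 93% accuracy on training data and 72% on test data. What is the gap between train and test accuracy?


Gap = train_accuracy - test_accuracy
= 93 - 72
= 21%
This large gap strongly indicates overfitting.

21


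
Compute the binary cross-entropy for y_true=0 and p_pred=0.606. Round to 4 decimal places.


For y=0: Loss = -log(1-p)
= -log(1 - 0.606)
= -log(0.394)
= -(-0.9314)
= 0.9314

0.9314


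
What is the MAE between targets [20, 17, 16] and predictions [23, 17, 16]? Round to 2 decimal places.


Absolute errors: [3, 0, 0]
Sum of absolute errors = 3
MAE = 3 / 3 = 1.00

1.00


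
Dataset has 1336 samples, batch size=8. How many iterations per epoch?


Iterations per epoch = dataset_size / batch_size
= 1336 / 8
= 167

167


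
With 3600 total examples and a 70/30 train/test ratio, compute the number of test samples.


Train samples = 3600 * 70% = 2520
Test samples = 3600 - 2520
= 1080

1080


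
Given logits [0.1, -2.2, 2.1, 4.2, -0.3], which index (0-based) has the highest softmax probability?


Softmax is a monotonic transformation, so it preserves the argmax.
We need to find the index of the maximum logit.
Index 0: 0.1
Index 1: -2.2
Index 2: 2.1
Index 3: 4.2
Index 4: -0.3
Maximum logit = 4.2 at index 3

3


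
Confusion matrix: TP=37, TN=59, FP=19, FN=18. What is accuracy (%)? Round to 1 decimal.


Accuracy = (TP + TN) / (TP + TN + FP + FN) * 100
= (37 + 59) / (37 + 59 + 19 + 18)
= 96 / 133
= 0.7218
= 72.2%

72.2


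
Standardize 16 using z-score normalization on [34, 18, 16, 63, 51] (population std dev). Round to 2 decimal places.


Mean = (34 + 18 + 16 + 63 + 51) / 5 = 36.4
Variance = sum((x_i - mean)^2) / n = 336.24
Std = sqrt(336.24) = 18.3368
Z = (x - mean) / std
= (16 - 36.4) / 18.3368
= -20.4 / 18.3368
= -1.11

-1.11


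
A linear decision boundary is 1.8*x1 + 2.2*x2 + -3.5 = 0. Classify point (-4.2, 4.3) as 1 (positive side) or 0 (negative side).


Compute 1.8 * -4.2 + 2.2 * 4.3 + -3.5
= -7.56 + 9.46 + -3.5
= -1.6
Since -1.6 < 0, the point is on the negative side.

0


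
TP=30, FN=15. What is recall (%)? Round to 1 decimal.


Recall = TP / (TP + FN) * 100
= 30 / (30 + 15)
= 30 / 45
= 0.6667
= 66.7%

66.7


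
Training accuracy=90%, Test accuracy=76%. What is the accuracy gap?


Gap = train_accuracy - test_accuracy
= 90 - 76
= 14%
This gap suggests the model is overfitting.

14


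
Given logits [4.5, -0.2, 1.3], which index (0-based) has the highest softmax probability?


Softmax is a monotonic transformation, so it preserves the argmax.
We need to find the index of the maximum logit.
Index 0: 4.5
Index 1: -0.2
Index 2: 1.3
Maximum logit = 4.5 at index 0

0


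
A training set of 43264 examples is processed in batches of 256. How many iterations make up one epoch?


Iterations per epoch = dataset_size / batch_size
= 43264 / 256
= 169

169


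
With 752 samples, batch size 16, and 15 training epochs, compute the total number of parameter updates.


Iterations per epoch = 752 / 16 = 47
Total updates = iterations_per_epoch * epochs
= 47 * 15
= 705

705


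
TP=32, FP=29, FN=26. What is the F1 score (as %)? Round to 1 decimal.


Precision = TP / (TP + FP) = 32 / 61 = 0.5246
Recall = TP / (TP + FN) = 32 / 58 = 0.5517
F1 = 2 * P * R / (P + R)
= 2 * 0.5246 * 0.5517 / (0.5246 + 0.5517)
= 0.5789 / 1.0763
= 0.5378
As percentage: 53.8%

53.8


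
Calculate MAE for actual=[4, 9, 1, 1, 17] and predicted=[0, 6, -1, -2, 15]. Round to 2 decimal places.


Absolute errors: [4, 3, 2, 3, 2]
Sum of absolute errors = 14
MAE = 14 / 5 = 2.80

2.80


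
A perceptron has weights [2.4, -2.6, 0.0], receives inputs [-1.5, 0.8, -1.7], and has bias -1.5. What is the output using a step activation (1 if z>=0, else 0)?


z = w . x + b
= 2.4*-1.5 + -2.6*0.8 + 0.0*-1.7 + -1.5
= -3.6 + -2.08 + -0.0 + -1.5
= -5.68 + -1.5
= -7.18
Since z = -7.18 < 0, output = 0

0


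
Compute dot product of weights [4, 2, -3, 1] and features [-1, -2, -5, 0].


Element-wise products:
4 * -1 = -4
2 * -2 = -4
-3 * -5 = 15
1 * 0 = 0
Sum = -4 + -4 + 15 + 0
= 7

7


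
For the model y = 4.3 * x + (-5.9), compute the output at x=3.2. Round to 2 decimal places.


y = 4.3 * 3.2 + (-5.9)
= 13.76 + (-5.9)
= 7.86

7.86


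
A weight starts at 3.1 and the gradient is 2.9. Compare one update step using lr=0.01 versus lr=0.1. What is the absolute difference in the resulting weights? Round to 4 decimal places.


With lr=0.01: w_new = 3.1 - 0.01 * 2.9 = 3.071
With lr=0.1: w_new = 3.1 - 0.1 * 2.9 = 2.81
Absolute difference = |3.071 - 2.81|
= 0.2610

0.2610


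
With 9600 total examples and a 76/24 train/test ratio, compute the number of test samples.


Train samples = 9600 * 76% = 7296
Test samples = 9600 - 7296
= 2304

2304


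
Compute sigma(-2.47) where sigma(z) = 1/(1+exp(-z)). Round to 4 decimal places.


sigmoid(z) = 1 / (1 + exp(-z))
exp(-(-2.47)) = exp(2.47) = 11.8224
1 + 11.8224 = 12.8224
1 / 12.8224 = 0.0780

0.0780


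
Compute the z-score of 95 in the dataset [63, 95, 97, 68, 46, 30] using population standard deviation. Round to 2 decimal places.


Mean = (63 + 95 + 97 + 68 + 46 + 30) / 6 = 66.5
Variance = sum((x_i - mean)^2) / n = 584.9167
Std = sqrt(584.9167) = 24.1851
Z = (x - mean) / std
= (95 - 66.5) / 24.1851
= 28.5 / 24.1851
= 1.18

1.18


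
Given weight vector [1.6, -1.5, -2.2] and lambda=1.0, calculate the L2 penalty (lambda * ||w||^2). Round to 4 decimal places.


Squaring each weight:
1.6^2 = 2.56
(-1.5)^2 = 2.25
(-2.2)^2 = 4.84
Sum of squares = 9.65
Penalty = 1.0 * 9.65 = 9.6500

9.6500


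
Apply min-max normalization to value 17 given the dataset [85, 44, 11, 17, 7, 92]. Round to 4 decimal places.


Min = 7, Max = 92
Range = 92 - 7 = 85
Scaled = (x - min) / (max - min)
= (17 - 7) / 85
= 10 / 85
= 0.1176

0.1176


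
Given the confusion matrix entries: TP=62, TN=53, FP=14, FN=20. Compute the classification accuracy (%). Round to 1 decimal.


Accuracy = (TP + TN) / (TP + TN + FP + FN) * 100
= (62 + 53) / (62 + 53 + 14 + 20)
= 115 / 149
= 0.7718
= 77.2%

77.2


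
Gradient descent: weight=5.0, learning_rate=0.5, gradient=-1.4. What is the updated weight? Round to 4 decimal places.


w_new = w_old - lr * gradient
= 5.0 - 0.5 * -1.4
= 5.0 - (-0.7)
= 5.7000

5.7000


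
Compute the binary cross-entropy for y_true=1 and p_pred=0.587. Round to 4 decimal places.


For y=1: Loss = -log(p)
= -log(0.587)
= -(-0.5327)
= 0.5327

0.5327


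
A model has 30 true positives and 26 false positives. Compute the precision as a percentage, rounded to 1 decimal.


Precision = TP / (TP + FP) * 100
= 30 / (30 + 26)
= 30 / 56
= 0.5357
= 53.6%

53.6


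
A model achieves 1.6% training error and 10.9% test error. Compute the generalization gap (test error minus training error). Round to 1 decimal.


Generalization gap = test_error - train_error
= 10.9 - 1.6
= 9.3%
A moderate gap.

9.3


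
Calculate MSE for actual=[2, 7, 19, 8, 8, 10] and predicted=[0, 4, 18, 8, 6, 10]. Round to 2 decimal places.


Differences: [2, 3, 1, 0, 2, 0]
Squared errors: [4, 9, 1, 0, 4, 0]
Sum of squared errors = 18
MSE = 18 / 6 = 3.00

3.00


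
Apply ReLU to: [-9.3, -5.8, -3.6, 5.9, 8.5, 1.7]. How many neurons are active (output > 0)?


ReLU(x) = max(0, x) for each element:
ReLU(-9.3) = 0
ReLU(-5.8) = 0
ReLU(-3.6) = 0
ReLU(5.9) = 5.9
ReLU(8.5) = 8.5
ReLU(1.7) = 1.7
Active neurons (>0): 3

3


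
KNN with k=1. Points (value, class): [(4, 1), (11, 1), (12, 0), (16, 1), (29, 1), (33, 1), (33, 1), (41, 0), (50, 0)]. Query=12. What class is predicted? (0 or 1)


Distances from query 12:
Point 12 (class 0): distance = 0
K=1 nearest neighbors: classes = [0]
Votes for class 1: 0 / 1
Majority vote => class 0

0


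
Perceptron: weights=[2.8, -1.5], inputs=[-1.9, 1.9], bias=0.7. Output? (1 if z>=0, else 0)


z = w . x + b
= 2.8*-1.9 + -1.5*1.9 + 0.7
= -5.32 + -2.85 + 0.7
= -8.17 + 0.7
= -7.47
Since z = -7.47 < 0, output = 0

0


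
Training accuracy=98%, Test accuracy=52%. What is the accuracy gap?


Gap = train_accuracy - test_accuracy
= 98 - 52
= 46%
This large gap strongly indicates overfitting.

46


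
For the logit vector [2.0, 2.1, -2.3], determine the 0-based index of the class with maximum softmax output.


Softmax is a monotonic transformation, so it preserves the argmax.
We need to find the index of the maximum logit.
Index 0: 2.0
Index 1: 2.1
Index 2: -2.3
Maximum logit = 2.1 at index 1

1


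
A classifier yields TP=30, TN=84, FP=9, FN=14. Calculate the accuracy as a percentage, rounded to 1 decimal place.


Accuracy = (TP + TN) / (TP + TN + FP + FN) * 100
= (30 + 84) / (30 + 84 + 9 + 14)
= 114 / 137
= 0.8321
= 83.2%

83.2


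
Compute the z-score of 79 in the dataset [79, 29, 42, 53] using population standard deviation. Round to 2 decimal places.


Mean = (79 + 29 + 42 + 53) / 4 = 50.75
Variance = sum((x_i - mean)^2) / n = 338.1875
Std = sqrt(338.1875) = 18.3899
Z = (x - mean) / std
= (79 - 50.75) / 18.3899
= 28.25 / 18.3899
= 1.54

1.54


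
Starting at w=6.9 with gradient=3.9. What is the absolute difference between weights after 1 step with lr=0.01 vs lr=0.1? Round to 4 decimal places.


With lr=0.01: w_new = 6.9 - 0.01 * 3.9 = 6.861
With lr=0.1: w_new = 6.9 - 0.1 * 3.9 = 6.51
Absolute difference = |6.861 - 6.51|
= 0.3510

0.3510


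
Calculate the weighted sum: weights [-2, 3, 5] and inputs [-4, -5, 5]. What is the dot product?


Element-wise products:
-2 * -4 = 8
3 * -5 = -15
5 * 5 = 25
Sum = 8 + -15 + 25
= 18

18


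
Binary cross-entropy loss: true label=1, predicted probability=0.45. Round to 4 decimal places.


For y=1: Loss = -log(p)
= -log(0.45)
= -(-0.7985)
= 0.7985

0.7985


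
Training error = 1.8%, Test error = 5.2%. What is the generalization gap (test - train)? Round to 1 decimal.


Generalization gap = test_error - train_error
= 5.2 - 1.8
= 3.4%
A moderate gap.

3.4


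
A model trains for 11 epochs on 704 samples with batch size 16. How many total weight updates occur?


Iterations per epoch = 704 / 16 = 44
Total updates = iterations_per_epoch * epochs
= 44 * 11
= 484

484


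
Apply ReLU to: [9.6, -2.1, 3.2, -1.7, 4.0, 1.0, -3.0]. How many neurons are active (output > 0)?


ReLU(x) = max(0, x) for each element:
ReLU(9.6) = 9.6
ReLU(-2.1) = 0
ReLU(3.2) = 3.2
ReLU(-1.7) = 0
ReLU(4.0) = 4.0
ReLU(1.0) = 1.0
ReLU(-3.0) = 0
Active neurons (>0): 4

4


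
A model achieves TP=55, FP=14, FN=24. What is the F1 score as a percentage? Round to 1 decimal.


Precision = TP / (TP + FP) = 55 / 69 = 0.7971
Recall = TP / (TP + FN) = 55 / 79 = 0.6962
F1 = 2 * P * R / (P + R)
= 2 * 0.7971 * 0.6962 / (0.7971 + 0.6962)
= 1.1099 / 1.4933
= 0.7432
As percentage: 74.3%

74.3


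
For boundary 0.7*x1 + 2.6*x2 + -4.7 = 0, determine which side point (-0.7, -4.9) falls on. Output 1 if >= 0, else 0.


Compute 0.7 * -0.7 + 2.6 * -4.9 + -4.7
= -0.49 + -12.74 + -4.7
= -17.93
Since -17.93 < 0, the point is on the negative side.

0


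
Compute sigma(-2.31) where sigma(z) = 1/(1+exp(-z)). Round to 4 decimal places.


sigmoid(z) = 1 / (1 + exp(-z))
exp(-(-2.31)) = exp(2.31) = 10.0744
1 + 10.0744 = 11.0744
1 / 11.0744 = 0.0903

0.0903


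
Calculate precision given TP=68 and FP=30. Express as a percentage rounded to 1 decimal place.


Precision = TP / (TP + FP) * 100
= 68 / (68 + 30)
= 68 / 98
= 0.6939
= 69.4%

69.4


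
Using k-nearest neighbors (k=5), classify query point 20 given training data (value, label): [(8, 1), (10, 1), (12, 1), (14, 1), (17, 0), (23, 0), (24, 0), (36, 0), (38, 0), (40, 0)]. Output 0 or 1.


Distances from query 20:
Point 17 (class 0): distance = 3
Point 23 (class 0): distance = 3
Point 24 (class 0): distance = 4
Point 14 (class 1): distance = 6
Point 12 (class 1): distance = 8
K=5 nearest neighbors: classes = [0, 0, 0, 1, 1]
Votes for class 1: 2 / 5
Majority vote => class 0

0


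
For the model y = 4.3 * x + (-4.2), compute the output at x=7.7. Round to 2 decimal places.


y = 4.3 * 7.7 + (-4.2)
= 33.11 + (-4.2)
= 28.91

28.91


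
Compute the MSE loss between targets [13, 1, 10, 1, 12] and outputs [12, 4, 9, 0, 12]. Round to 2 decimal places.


Differences: [1, -3, 1, 1, 0]
Squared errors: [1, 9, 1, 1, 0]
Sum of squared errors = 12
MSE = 12 / 5 = 2.40

2.40


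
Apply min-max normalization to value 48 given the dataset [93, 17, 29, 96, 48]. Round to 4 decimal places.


Min = 17, Max = 96
Range = 96 - 17 = 79
Scaled = (x - min) / (max - min)
= (48 - 17) / 79
= 31 / 79
= 0.3924

0.3924


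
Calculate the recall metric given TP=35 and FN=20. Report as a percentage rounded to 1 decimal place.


Recall = TP / (TP + FN) * 100
= 35 / (35 + 20)
= 35 / 55
= 0.6364
= 63.6%

63.6


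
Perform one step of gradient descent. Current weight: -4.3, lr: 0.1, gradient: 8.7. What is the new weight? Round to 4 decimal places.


w_new = w_old - lr * gradient
= -4.3 - 0.1 * 8.7
= -4.3 - (0.87)
= -5.1700

-5.1700


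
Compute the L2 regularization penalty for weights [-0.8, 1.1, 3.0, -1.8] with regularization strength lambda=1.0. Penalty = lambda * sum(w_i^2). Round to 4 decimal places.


Squaring each weight:
(-0.8)^2 = 0.64
1.1^2 = 1.21
3.0^2 = 9.0
(-1.8)^2 = 3.24
Sum of squares = 14.09
Penalty = 1.0 * 14.09 = 14.0900

14.0900


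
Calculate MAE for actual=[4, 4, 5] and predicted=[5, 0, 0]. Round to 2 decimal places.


Absolute errors: [1, 4, 5]
Sum of absolute errors = 10
MAE = 10 / 3 = 3.33

3.33


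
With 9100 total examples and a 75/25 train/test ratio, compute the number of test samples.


Train samples = 9100 * 75% = 6825
Test samples = 9100 - 6825
= 2275

2275


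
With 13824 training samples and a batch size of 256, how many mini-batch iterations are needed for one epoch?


Iterations per epoch = dataset_size / batch_size
= 13824 / 256
= 54

54


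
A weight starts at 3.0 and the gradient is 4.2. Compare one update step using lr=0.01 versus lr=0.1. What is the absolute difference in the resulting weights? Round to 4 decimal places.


With lr=0.01: w_new = 3.0 - 0.01 * 4.2 = 2.958
With lr=0.1: w_new = 3.0 - 0.1 * 4.2 = 2.58
Absolute difference = |2.958 - 2.58|
= 0.3780

0.3780


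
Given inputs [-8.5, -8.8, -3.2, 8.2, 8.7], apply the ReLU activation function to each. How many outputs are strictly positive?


ReLU(x) = max(0, x) for each element:
ReLU(-8.5) = 0
ReLU(-8.8) = 0
ReLU(-3.2) = 0
ReLU(8.2) = 8.2
ReLU(8.7) = 8.7
Active neurons (>0): 2

2


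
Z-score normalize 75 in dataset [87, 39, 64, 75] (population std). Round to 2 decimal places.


Mean = (87 + 39 + 64 + 75) / 4 = 66.25
Variance = sum((x_i - mean)^2) / n = 313.6875
Std = sqrt(313.6875) = 17.7112
Z = (x - mean) / std
= (75 - 66.25) / 17.7112
= 8.75 / 17.7112
= 0.49

0.49


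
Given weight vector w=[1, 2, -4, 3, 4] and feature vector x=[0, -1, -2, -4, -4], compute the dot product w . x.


Element-wise products:
1 * 0 = 0
2 * -1 = -2
-4 * -2 = 8
3 * -4 = -12
4 * -4 = -16
Sum = 0 + -2 + 8 + -12 + -16
= -22

-22


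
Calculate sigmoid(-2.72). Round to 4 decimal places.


sigmoid(z) = 1 / (1 + exp(-z))
exp(-(-2.72)) = exp(2.72) = 15.1803
1 + 15.1803 = 16.1803
1 / 16.1803 = 0.0618

0.0618


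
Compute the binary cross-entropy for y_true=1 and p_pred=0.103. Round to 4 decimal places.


For y=1: Loss = -log(p)
= -log(0.103)
= -(-2.273)
= 2.2730

2.2730


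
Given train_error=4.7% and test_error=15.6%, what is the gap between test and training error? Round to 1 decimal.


Generalization gap = test_error - train_error
= 15.6 - 4.7
= 10.9%
A large gap suggests overfitting.

10.9


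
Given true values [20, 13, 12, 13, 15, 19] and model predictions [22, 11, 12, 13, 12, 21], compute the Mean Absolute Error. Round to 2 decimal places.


Absolute errors: [2, 2, 0, 0, 3, 2]
Sum of absolute errors = 9
MAE = 9 / 6 = 1.50

1.50


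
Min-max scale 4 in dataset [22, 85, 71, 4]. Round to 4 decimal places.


Min = 4, Max = 85
Range = 85 - 4 = 81
Scaled = (x - min) / (max - min)
= (4 - 4) / 81
= 0 / 81
= 0.0000

0.0000


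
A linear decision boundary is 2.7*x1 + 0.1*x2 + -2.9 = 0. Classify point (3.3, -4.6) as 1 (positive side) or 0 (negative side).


Compute 2.7 * 3.3 + 0.1 * -4.6 + -2.9
= 8.91 + -0.46 + -2.9
= 5.55
Since 5.55 >= 0, the point is on the positive side.

1


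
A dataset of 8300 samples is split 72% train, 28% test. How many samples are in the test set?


Train samples = 8300 * 72% = 5976
Test samples = 8300 - 5976
= 2324

2324


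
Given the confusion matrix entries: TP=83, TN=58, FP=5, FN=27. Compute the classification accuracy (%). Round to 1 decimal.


Accuracy = (TP + TN) / (TP + TN + FP + FN) * 100
= (83 + 58) / (83 + 58 + 5 + 27)
= 141 / 173
= 0.815
= 81.5%

81.5


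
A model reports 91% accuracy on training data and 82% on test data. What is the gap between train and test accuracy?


Gap = train_accuracy - test_accuracy
= 91 - 82
= 9%
This moderate gap may indicate mild overfitting.

9


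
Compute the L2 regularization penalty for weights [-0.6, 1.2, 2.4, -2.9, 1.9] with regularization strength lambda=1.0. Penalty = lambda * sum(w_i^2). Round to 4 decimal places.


Squaring each weight:
(-0.6)^2 = 0.36
1.2^2 = 1.44
2.4^2 = 5.76
(-2.9)^2 = 8.41
1.9^2 = 3.61
Sum of squares = 19.58
Penalty = 1.0 * 19.58 = 19.5800

19.5800


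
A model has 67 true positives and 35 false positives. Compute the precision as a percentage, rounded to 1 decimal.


Precision = TP / (TP + FP) * 100
= 67 / (67 + 35)
= 67 / 102
= 0.6569
= 65.7%

65.7


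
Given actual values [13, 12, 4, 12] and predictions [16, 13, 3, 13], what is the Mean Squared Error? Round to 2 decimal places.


Differences: [-3, -1, 1, -1]
Squared errors: [9, 1, 1, 1]
Sum of squared errors = 12
MSE = 12 / 4 = 3.00

3.00


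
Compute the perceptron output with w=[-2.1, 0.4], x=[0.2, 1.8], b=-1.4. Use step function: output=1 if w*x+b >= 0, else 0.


z = w . x + b
= -2.1*0.2 + 0.4*1.8 + -1.4
= -0.42 + 0.72 + -1.4
= 0.3 + -1.4
= -1.1
Since z = -1.1 < 0, output = 0

0


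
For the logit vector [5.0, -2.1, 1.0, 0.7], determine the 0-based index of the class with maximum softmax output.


Softmax is a monotonic transformation, so it preserves the argmax.
We need to find the index of the maximum logit.
Index 0: 5.0
Index 1: -2.1
Index 2: 1.0
Index 3: 0.7
Maximum logit = 5.0 at index 0

0


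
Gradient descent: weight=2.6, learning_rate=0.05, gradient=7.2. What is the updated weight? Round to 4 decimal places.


w_new = w_old - lr * gradient
= 2.6 - 0.05 * 7.2
= 2.6 - (0.36)
= 2.2400

2.2400


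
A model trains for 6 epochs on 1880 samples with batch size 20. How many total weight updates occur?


Iterations per epoch = 1880 / 20 = 94
Total updates = iterations_per_epoch * epochs
= 94 * 6
= 564

564


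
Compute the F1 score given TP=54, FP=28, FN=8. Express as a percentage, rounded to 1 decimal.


Precision = TP / (TP + FP) = 54 / 82 = 0.6585
Recall = TP / (TP + FN) = 54 / 62 = 0.871
F1 = 2 * P * R / (P + R)
= 2 * 0.6585 * 0.871 / (0.6585 + 0.871)
= 1.1471 / 1.5295
= 0.75
As percentage: 75.0%

75.0


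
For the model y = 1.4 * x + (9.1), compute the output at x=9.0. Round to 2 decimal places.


y = 1.4 * 9.0 + (9.1)
= 12.6 + (9.1)
= 21.70

21.70


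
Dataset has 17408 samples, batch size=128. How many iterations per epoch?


Iterations per epoch = dataset_size / batch_size
= 17408 / 128
= 136

136


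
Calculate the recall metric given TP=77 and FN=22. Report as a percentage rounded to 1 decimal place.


Recall = TP / (TP + FN) * 100
= 77 / (77 + 22)
= 77 / 99
= 0.7778
= 77.8%

77.8


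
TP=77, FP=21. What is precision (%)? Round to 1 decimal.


Precision = TP / (TP + FP) * 100
= 77 / (77 + 21)
= 77 / 98
= 0.7857
= 78.6%

78.6


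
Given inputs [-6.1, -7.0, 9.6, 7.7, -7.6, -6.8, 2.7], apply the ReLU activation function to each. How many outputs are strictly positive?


ReLU(x) = max(0, x) for each element:
ReLU(-6.1) = 0
ReLU(-7.0) = 0
ReLU(9.6) = 9.6
ReLU(7.7) = 7.7
ReLU(-7.6) = 0
ReLU(-6.8) = 0
ReLU(2.7) = 2.7
Active neurons (>0): 3

3


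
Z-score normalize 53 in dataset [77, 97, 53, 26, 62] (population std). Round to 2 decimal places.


Mean = (77 + 97 + 53 + 26 + 62) / 5 = 63.0
Variance = sum((x_i - mean)^2) / n = 564.4
Std = sqrt(564.4) = 23.7571
Z = (x - mean) / std
= (53 - 63.0) / 23.7571
= -10.0 / 23.7571
= -0.42

-0.42


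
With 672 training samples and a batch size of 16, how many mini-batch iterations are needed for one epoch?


Iterations per epoch = dataset_size / batch_size
= 672 / 16
= 42

42


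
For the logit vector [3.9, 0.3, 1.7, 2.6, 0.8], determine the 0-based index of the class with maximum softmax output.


Softmax is a monotonic transformation, so it preserves the argmax.
We need to find the index of the maximum logit.
Index 0: 3.9
Index 1: 0.3
Index 2: 1.7
Index 3: 2.6
Index 4: 0.8
Maximum logit = 3.9 at index 0

0


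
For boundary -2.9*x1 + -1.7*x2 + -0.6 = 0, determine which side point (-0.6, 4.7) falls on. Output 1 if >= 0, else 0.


Compute -2.9 * -0.6 + -1.7 * 4.7 + -0.6
= 1.74 + -7.99 + -0.6
= -6.85
Since -6.85 < 0, the point is on the negative side.

0


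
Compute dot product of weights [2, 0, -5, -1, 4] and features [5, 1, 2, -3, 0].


Element-wise products:
2 * 5 = 10
0 * 1 = 0
-5 * 2 = -10
-1 * -3 = 3
4 * 0 = 0
Sum = 10 + 0 + -10 + 3 + 0
= 3

3


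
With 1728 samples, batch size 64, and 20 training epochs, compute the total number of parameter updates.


Iterations per epoch = 1728 / 64 = 27
Total updates = iterations_per_epoch * epochs
= 27 * 20
= 540

540


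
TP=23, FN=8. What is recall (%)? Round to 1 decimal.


Recall = TP / (TP + FN) * 100
= 23 / (23 + 8)
= 23 / 31
= 0.7419
= 74.2%

74.2


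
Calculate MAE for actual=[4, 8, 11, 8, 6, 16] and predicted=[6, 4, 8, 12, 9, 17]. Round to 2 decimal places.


Absolute errors: [2, 4, 3, 4, 3, 1]
Sum of absolute errors = 17
MAE = 17 / 6 = 2.83

2.83


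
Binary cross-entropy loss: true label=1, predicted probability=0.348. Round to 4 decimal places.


For y=1: Loss = -log(p)
= -log(0.348)
= -(-1.0556)
= 1.0556

1.0556


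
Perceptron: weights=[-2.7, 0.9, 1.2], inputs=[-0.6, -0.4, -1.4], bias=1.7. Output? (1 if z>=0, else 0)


z = w . x + b
= -2.7*-0.6 + 0.9*-0.4 + 1.2*-1.4 + 1.7
= 1.62 + -0.36 + -1.68 + 1.7
= -0.42 + 1.7
= 1.28
Since z = 1.28 >= 0, output = 1

1


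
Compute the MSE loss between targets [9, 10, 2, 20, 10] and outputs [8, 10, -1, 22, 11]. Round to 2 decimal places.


Differences: [1, 0, 3, -2, -1]
Squared errors: [1, 0, 9, 4, 1]
Sum of squared errors = 15
MSE = 15 / 5 = 3.00

3.00


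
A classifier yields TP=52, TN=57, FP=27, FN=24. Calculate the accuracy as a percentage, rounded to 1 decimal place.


Accuracy = (TP + TN) / (TP + TN + FP + FN) * 100
= (52 + 57) / (52 + 57 + 27 + 24)
= 109 / 160
= 0.6813
= 68.1%

68.1


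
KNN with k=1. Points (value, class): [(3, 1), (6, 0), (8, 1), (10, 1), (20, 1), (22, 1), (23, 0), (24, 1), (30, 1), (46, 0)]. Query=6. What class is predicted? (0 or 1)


Distances from query 6:
Point 6 (class 0): distance = 0
K=1 nearest neighbors: classes = [0]
Votes for class 1: 0 / 1
Majority vote => class 0

0


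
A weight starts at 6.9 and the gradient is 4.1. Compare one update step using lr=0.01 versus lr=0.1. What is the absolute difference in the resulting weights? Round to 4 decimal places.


With lr=0.01: w_new = 6.9 - 0.01 * 4.1 = 6.859
With lr=0.1: w_new = 6.9 - 0.1 * 4.1 = 6.49
Absolute difference = |6.859 - 6.49|
= 0.3690

0.3690


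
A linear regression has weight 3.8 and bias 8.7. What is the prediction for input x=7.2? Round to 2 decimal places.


y = 3.8 * 7.2 + (8.7)
= 27.36 + (8.7)
= 36.06

36.06


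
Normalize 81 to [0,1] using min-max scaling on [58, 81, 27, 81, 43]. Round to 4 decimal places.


Min = 27, Max = 81
Range = 81 - 27 = 54
Scaled = (x - min) / (max - min)
= (81 - 27) / 54
= 54 / 54
= 1.0000

1.0000


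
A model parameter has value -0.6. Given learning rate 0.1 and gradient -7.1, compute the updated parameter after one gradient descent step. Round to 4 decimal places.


w_new = w_old - lr * gradient
= -0.6 - 0.1 * -7.1
= -0.6 - (-0.71)
= 0.1100

0.1100


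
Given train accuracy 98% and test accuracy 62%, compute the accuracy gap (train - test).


Gap = train_accuracy - test_accuracy
= 98 - 62
= 36%
This large gap strongly indicates overfitting.

36


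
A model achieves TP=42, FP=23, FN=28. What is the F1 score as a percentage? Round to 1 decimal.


Precision = TP / (TP + FP) = 42 / 65 = 0.6462
Recall = TP / (TP + FN) = 42 / 70 = 0.6
F1 = 2 * P * R / (P + R)
= 2 * 0.6462 * 0.6 / (0.6462 + 0.6)
= 0.7754 / 1.2462
= 0.6222
As percentage: 62.2%

62.2


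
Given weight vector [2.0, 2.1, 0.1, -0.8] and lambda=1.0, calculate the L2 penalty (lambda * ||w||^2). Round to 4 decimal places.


Squaring each weight:
2.0^2 = 4.0
2.1^2 = 4.41
0.1^2 = 0.01
(-0.8)^2 = 0.64
Sum of squares = 9.06
Penalty = 1.0 * 9.06 = 9.0600

9.0600


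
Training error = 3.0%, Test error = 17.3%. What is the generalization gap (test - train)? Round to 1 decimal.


Generalization gap = test_error - train_error
= 17.3 - 3.0
= 14.3%
A large gap suggests overfitting.

14.3


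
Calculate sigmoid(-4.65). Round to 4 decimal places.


sigmoid(z) = 1 / (1 + exp(-z))
exp(-(-4.65)) = exp(4.65) = 104.585
1 + 104.585 = 105.585
1 / 105.585 = 0.0095

0.0095


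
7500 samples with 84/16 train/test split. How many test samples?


Train samples = 7500 * 84% = 6300
Test samples = 7500 - 6300
= 1200

1200


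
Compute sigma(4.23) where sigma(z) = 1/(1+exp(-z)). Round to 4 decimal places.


sigmoid(z) = 1 / (1 + exp(-z))
exp(-(4.23)) = exp(-4.23) = 0.0146
1 + 0.0146 = 1.0146
1 / 1.0146 = 0.9857

0.9857


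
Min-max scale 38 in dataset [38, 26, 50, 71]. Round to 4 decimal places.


Min = 26, Max = 71
Range = 71 - 26 = 45
Scaled = (x - min) / (max - min)
= (38 - 26) / 45
= 12 / 45
= 0.2667

0.2667


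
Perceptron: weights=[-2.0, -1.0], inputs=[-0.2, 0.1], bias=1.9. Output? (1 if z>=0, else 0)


z = w . x + b
= -2.0*-0.2 + -1.0*0.1 + 1.9
= 0.4 + -0.1 + 1.9
= 0.3 + 1.9
= 2.2
Since z = 2.2 >= 0, output = 1

1


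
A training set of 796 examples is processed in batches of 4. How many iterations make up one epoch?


Iterations per epoch = dataset_size / batch_size
= 796 / 4
= 199

199


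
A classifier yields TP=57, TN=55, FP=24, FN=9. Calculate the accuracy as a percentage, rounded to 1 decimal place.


Accuracy = (TP + TN) / (TP + TN + FP + FN) * 100
= (57 + 55) / (57 + 55 + 24 + 9)
= 112 / 145
= 0.7724
= 77.2%

77.2


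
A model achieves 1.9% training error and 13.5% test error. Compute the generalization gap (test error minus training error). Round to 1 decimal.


Generalization gap = test_error - train_error
= 13.5 - 1.9
= 11.6%
A large gap suggests overfitting.

11.6


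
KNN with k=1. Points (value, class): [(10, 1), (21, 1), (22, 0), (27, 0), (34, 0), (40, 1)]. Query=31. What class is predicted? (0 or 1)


Distances from query 31:
Point 34 (class 0): distance = 3
K=1 nearest neighbors: classes = [0]
Votes for class 1: 0 / 1
Majority vote => class 0

0


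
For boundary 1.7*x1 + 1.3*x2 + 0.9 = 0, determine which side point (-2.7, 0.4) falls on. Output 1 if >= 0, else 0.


Compute 1.7 * -2.7 + 1.3 * 0.4 + 0.9
= -4.59 + 0.52 + 0.9
= -3.17
Since -3.17 < 0, the point is on the negative side.

0


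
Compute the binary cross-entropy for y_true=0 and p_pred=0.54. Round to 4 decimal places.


For y=0: Loss = -log(1-p)
= -log(1 - 0.54)
= -log(0.46)
= -(-0.7765)
= 0.7765

0.7765


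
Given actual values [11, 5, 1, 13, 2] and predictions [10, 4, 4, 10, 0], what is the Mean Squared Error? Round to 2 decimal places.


Differences: [1, 1, -3, 3, 2]
Squared errors: [1, 1, 9, 9, 4]
Sum of squared errors = 24
MSE = 24 / 5 = 4.80

4.80


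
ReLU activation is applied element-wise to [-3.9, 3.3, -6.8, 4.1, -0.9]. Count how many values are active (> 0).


ReLU(x) = max(0, x) for each element:
ReLU(-3.9) = 0
ReLU(3.3) = 3.3
ReLU(-6.8) = 0
ReLU(4.1) = 4.1
ReLU(-0.9) = 0
Active neurons (>0): 2

2


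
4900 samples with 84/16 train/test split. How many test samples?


Train samples = 4900 * 84% = 4116
Test samples = 4900 - 4116
= 784

784


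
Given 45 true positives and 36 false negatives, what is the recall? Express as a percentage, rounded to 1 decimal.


Recall = TP / (TP + FN) * 100
= 45 / (45 + 36)
= 45 / 81
= 0.5556
= 55.6%

55.6


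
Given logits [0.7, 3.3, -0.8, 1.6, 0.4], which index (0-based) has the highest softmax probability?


Softmax is a monotonic transformation, so it preserves the argmax.
We need to find the index of the maximum logit.
Index 0: 0.7
Index 1: 3.3
Index 2: -0.8
Index 3: 1.6
Index 4: 0.4
Maximum logit = 3.3 at index 1

1


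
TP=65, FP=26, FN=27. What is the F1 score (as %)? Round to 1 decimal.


Precision = TP / (TP + FP) = 65 / 91 = 0.7143
Recall = TP / (TP + FN) = 65 / 92 = 0.7065
F1 = 2 * P * R / (P + R)
= 2 * 0.7143 * 0.7065 / (0.7143 + 0.7065)
= 1.0093 / 1.4208
= 0.7104
As percentage: 71.0%

71.0


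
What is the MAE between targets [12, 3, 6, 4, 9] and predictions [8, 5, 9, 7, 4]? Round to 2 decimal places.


Absolute errors: [4, 2, 3, 3, 5]
Sum of absolute errors = 17
MAE = 17 / 5 = 3.40

3.40


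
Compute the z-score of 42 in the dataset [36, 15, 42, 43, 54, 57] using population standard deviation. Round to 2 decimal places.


Mean = (36 + 15 + 42 + 43 + 54 + 57) / 6 = 41.1667
Variance = sum((x_i - mean)^2) / n = 188.4722
Std = sqrt(188.4722) = 13.7285
Z = (x - mean) / std
= (42 - 41.1667) / 13.7285
= 0.8333 / 13.7285
= 0.06

0.06


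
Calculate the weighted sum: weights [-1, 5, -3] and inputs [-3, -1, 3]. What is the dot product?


Element-wise products:
-1 * -3 = 3
5 * -1 = -5
-3 * 3 = -9
Sum = 3 + -5 + -9
= -11

-11


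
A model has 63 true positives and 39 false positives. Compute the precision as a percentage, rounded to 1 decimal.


Precision = TP / (TP + FP) * 100
= 63 / (63 + 39)
= 63 / 102
= 0.6176
= 61.8%

61.8


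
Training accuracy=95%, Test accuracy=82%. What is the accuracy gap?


Gap = train_accuracy - test_accuracy
= 95 - 82
= 13%
This gap suggests the model is overfitting.

13


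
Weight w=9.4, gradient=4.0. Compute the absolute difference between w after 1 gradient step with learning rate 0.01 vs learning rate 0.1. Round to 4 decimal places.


With lr=0.01: w_new = 9.4 - 0.01 * 4.0 = 9.36
With lr=0.1: w_new = 9.4 - 0.1 * 4.0 = 9.0
Absolute difference = |9.36 - 9.0|
= 0.3600

0.3600


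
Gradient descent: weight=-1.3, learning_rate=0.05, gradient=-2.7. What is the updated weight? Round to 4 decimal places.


w_new = w_old - lr * gradient
= -1.3 - 0.05 * -2.7
= -1.3 - (-0.135)
= -1.1650

-1.1650


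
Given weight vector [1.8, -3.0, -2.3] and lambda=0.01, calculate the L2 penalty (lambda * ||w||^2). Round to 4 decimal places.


Squaring each weight:
1.8^2 = 3.24
(-3.0)^2 = 9.0
(-2.3)^2 = 5.29
Sum of squares = 17.53
Penalty = 0.01 * 17.53 = 0.1753

0.1753


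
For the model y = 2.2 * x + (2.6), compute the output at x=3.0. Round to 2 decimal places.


y = 2.2 * 3.0 + (2.6)
= 6.6 + (2.6)
= 9.20

9.20


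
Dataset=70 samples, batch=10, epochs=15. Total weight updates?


Iterations per epoch = 70 / 10 = 7
Total updates = iterations_per_epoch * epochs
= 7 * 15
= 105

105


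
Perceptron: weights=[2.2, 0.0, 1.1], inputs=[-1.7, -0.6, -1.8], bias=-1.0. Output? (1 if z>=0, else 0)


z = w . x + b
= 2.2*-1.7 + 0.0*-0.6 + 1.1*-1.8 + -1.0
= -3.74 + -0.0 + -1.98 + -1.0
= -5.72 + -1.0
= -6.72
Since z = -6.72 < 0, output = 0

0


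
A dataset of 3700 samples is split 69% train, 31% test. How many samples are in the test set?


Train samples = 3700 * 69% = 2553
Test samples = 3700 - 2553
= 1147

1147


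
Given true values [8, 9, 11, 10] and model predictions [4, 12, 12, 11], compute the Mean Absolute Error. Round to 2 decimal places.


Absolute errors: [4, 3, 1, 1]
Sum of absolute errors = 9
MAE = 9 / 4 = 2.25

2.25


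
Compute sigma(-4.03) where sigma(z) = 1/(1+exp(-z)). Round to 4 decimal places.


sigmoid(z) = 1 / (1 + exp(-z))
exp(-(-4.03)) = exp(4.03) = 56.2609
1 + 56.2609 = 57.2609
1 / 57.2609 = 0.0175

0.0175


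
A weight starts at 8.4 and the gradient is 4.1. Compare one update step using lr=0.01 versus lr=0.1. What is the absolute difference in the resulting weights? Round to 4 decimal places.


With lr=0.01: w_new = 8.4 - 0.01 * 4.1 = 8.359
With lr=0.1: w_new = 8.4 - 0.1 * 4.1 = 7.99
Absolute difference = |8.359 - 7.99|
= 0.3690

0.3690
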